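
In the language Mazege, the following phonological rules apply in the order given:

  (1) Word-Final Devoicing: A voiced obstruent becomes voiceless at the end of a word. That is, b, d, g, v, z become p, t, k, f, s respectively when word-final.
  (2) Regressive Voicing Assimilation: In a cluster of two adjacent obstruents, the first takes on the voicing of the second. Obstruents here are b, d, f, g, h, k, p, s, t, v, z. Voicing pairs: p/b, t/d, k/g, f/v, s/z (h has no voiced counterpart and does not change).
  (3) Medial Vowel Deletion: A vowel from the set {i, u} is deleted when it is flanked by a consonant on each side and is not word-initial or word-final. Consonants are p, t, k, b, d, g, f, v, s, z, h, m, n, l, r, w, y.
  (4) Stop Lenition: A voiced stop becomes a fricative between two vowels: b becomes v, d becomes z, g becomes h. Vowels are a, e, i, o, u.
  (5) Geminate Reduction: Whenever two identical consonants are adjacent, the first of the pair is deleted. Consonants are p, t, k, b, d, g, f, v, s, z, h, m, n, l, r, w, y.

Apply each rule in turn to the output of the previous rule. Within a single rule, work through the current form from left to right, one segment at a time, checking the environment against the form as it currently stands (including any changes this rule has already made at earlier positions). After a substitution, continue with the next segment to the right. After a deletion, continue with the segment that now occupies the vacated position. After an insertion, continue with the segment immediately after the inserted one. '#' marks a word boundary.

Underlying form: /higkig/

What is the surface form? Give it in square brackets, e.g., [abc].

(1) Word-Final Devoicing: [higkig] → [higkik]
(2) Regressive Voicing Assimilation: [higkik] → [hikkik]
(3) Medial Vowel Deletion: [hikkik] → [hkkk]
(4) Stop Lenition: no change — [hkkk]
(5) Geminate Reduction: [hkkk] → [hk]

[hk]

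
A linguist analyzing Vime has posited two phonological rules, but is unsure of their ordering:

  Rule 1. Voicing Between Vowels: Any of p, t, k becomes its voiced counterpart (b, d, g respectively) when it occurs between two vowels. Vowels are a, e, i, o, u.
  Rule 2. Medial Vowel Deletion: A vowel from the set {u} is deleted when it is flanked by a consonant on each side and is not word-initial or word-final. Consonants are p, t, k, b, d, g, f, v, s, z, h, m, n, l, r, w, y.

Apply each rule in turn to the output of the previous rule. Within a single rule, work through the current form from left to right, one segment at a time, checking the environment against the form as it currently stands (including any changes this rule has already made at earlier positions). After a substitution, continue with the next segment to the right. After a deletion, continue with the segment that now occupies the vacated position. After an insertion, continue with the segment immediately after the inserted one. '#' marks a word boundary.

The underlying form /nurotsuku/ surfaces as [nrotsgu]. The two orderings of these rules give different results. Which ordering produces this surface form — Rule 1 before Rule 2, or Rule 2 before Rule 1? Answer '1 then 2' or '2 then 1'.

Order 1 then 2:
  1 Voicing Between Vowels: [nurotsuku] → [nurotsugu]
  2 Medial Vowel Deletion: [nurotsugu] → [nrotsgu]
  result: [nrotsgu]
Order 2 then 1:
  2 Medial Vowel Deletion: [nurotsuku] → [nrotsku]
  1 Voicing Between Vowels: no change — [nrotsku]
  result: [nrotsku]

1 then 2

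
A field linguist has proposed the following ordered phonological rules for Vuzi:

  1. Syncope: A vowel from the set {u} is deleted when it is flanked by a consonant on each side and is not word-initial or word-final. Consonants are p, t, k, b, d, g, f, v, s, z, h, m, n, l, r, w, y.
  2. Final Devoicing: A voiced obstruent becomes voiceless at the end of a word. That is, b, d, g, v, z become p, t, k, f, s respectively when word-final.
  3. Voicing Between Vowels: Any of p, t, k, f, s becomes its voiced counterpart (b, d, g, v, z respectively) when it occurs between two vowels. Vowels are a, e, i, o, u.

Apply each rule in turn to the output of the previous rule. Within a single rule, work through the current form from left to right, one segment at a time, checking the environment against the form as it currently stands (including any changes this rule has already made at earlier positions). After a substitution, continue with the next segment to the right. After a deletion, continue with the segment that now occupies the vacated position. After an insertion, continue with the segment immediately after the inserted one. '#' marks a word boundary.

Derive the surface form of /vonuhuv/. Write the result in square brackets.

[vonhf]

1 Syncope: [vonuhuv] → [vonhv]
2 Final Devoicing: [vonhv] → [vonhf]
3 Voicing Between Vowels: no change — [vonhf]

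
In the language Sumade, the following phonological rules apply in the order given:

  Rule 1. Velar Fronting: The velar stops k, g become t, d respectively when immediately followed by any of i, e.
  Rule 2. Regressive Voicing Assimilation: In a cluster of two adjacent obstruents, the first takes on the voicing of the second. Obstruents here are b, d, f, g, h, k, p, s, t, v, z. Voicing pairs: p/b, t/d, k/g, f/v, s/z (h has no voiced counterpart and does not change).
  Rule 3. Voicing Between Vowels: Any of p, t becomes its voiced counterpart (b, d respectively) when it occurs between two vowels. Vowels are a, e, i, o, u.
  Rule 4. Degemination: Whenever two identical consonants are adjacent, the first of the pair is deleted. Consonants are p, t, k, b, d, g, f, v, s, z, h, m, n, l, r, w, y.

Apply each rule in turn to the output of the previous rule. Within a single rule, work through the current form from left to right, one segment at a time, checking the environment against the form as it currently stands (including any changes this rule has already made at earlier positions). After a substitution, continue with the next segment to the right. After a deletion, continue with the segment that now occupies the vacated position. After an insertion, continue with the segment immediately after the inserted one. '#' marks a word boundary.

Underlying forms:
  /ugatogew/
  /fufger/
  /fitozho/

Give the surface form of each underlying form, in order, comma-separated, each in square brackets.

/ugatogew/:
  Rule 1 Velar Fronting: [ugatogew] → [ugatodew]
  Rule 2 Regressive Voicing Assimilation: no change — [ugatodew]
  Rule 3 Voicing Between Vowels: [ugatodew] → [ugadodew]
  Rule 4 Degemination: no change — [ugadodew]
/fufger/:
  Rule 1 Velar Fronting: [fufger] → [fufder]
  Rule 2 Regressive Voicing Assimilation: [fufder] → [fuvder]
  Rule 3 Voicing Between Vowels: no change — [fuvder]
  Rule 4 Degemination: no change — [fuvder]
/fitozho/:
  Rule 1 Velar Fronting: no change — [fitozho]
  Rule 2 Regressive Voicing Assimilation: [fitozho] → [fitosho]
  Rule 3 Voicing Between Vowels: [fitosho] → [fidosho]
  Rule 4 Degemination: no change — [fidosho]

[ugadodew], [fuvder], [fidosho]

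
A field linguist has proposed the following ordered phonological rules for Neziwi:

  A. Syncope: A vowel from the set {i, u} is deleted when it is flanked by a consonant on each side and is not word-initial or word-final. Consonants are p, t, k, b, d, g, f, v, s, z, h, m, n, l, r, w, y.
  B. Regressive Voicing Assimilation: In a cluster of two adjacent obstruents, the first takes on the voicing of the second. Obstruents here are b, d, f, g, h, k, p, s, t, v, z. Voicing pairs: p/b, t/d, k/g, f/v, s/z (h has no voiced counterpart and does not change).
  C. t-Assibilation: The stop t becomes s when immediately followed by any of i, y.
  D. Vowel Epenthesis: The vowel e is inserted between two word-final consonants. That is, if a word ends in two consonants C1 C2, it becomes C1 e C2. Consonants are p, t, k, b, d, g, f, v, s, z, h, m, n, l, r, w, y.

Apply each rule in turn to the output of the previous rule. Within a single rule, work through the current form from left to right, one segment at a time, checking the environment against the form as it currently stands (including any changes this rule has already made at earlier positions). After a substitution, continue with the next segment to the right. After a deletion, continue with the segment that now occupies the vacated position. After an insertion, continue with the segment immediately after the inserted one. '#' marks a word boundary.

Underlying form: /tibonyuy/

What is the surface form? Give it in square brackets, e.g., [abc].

A Syncope: [tibonyuy] → [tbonyy]
B Regressive Voicing Assimilation: [tbonyy] → [dbonyy]
C t-Assibilation: no change — [dbonyy]
D Vowel Epenthesis: [dbonyy] → [dbonyey]

[dbonyey]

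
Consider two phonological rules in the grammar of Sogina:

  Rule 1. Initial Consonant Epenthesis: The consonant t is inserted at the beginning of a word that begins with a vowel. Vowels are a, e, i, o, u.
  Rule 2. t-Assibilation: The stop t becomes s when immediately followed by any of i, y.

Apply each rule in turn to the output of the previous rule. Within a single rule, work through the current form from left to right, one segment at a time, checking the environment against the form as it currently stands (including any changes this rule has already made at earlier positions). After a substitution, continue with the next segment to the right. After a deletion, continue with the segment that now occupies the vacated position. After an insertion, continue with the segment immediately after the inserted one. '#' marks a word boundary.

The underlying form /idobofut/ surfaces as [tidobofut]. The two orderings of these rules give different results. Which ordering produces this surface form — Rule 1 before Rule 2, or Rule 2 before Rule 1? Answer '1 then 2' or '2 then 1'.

Order 1 then 2:
  1 Initial Consonant Epenthesis: [idobofut] → [tidobofut]
  2 t-Assibilation: [tidobofut] → [sidobofut]
  result: [sidobofut]
Order 2 then 1:
  2 t-Assibilation: no change — [idobofut]
  1 Initial Consonant Epenthesis: [idobofut] → [tidobofut]
  result: [tidobofut]

2 then 1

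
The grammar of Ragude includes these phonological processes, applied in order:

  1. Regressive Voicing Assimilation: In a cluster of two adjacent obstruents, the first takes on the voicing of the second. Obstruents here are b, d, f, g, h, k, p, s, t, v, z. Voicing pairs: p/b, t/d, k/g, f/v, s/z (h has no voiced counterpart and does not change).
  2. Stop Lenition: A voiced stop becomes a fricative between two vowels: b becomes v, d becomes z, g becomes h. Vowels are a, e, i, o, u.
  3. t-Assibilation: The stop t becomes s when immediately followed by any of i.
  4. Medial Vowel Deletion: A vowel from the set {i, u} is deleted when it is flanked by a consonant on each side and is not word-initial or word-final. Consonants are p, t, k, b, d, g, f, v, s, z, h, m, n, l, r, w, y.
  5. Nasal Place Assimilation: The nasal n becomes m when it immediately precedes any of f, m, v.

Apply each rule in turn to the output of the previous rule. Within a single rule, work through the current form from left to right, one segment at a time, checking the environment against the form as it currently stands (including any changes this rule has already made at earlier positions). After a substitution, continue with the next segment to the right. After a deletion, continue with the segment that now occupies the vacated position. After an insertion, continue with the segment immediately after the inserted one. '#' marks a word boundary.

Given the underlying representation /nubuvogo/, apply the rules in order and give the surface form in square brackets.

1 Regressive Voicing Assimilation: no change — [nubuvogo]
2 Stop Lenition: [nubuvogo] → [nuvuvoho]
3 t-Assibilation: no change — [nuvuvoho]
4 Medial Vowel Deletion: [nuvuvoho] → [nvvoho]
5 Nasal Place Assimilation: [nvvoho] → [mvvoho]

[mvvoho]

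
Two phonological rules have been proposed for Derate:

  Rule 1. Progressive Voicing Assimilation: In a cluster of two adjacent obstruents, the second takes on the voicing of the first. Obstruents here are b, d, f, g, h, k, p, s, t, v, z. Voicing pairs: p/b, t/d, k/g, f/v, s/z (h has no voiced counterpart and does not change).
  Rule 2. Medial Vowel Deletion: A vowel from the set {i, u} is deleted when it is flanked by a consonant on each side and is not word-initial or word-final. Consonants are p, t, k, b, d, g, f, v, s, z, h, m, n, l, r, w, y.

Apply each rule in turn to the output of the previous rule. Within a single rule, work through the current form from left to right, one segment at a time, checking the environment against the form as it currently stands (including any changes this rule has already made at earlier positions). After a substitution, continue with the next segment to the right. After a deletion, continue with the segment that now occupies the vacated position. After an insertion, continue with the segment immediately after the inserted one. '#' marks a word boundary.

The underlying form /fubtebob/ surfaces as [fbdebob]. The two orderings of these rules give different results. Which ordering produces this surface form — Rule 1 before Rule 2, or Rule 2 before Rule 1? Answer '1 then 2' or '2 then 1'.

1 then 2

Order 1 then 2:
  1 Progressive Voicing Assimilation: [fubtebob] → [fubdebob]
  2 Medial Vowel Deletion: [fubdebob] → [fbdebob]
  result: [fbdebob]
Order 2 then 1:
  2 Medial Vowel Deletion: [fubtebob] → [fbtebob]
  1 Progressive Voicing Assimilation: [fbtebob] → [fptebob]
  result: [fptebob]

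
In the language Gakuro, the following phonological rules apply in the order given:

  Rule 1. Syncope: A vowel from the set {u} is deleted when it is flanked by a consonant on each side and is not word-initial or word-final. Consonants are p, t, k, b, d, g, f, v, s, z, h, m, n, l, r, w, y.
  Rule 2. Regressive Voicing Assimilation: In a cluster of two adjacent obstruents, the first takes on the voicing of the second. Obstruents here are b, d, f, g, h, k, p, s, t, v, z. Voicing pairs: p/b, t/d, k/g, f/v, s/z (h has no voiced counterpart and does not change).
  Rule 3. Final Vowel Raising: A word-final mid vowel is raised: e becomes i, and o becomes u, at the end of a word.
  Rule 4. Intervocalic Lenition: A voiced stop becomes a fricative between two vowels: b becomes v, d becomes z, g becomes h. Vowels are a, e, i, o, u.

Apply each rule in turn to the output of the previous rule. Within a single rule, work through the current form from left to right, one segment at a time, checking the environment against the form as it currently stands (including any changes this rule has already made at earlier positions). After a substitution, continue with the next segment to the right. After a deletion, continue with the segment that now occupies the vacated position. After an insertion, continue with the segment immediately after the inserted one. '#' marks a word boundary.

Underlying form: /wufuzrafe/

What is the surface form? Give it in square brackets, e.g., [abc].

Rule 1 Syncope: [wufuzrafe] → [wfzrafe]
Rule 2 Regressive Voicing Assimilation: [wfzrafe] → [wvzrafe]
Rule 3 Final Vowel Raising: [wvzrafe] → [wvzrafi]
Rule 4 Intervocalic Lenition: no change — [wvzrafi]

[wvzrafi]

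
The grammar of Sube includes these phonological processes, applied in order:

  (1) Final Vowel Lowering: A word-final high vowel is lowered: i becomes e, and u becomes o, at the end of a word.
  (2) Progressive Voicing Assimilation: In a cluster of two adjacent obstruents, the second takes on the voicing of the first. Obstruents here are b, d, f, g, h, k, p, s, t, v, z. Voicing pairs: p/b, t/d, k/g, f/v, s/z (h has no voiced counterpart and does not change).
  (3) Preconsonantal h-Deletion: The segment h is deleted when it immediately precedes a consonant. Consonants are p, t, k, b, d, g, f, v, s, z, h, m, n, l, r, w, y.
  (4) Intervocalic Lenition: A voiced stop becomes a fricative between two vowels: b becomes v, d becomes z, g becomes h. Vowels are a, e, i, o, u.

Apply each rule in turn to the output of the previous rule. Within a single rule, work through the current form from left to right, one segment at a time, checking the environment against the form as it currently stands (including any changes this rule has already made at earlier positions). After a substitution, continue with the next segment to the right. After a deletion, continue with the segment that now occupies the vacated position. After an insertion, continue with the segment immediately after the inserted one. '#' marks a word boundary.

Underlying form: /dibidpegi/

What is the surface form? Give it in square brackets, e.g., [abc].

(1) Final Vowel Lowering: [dibidpegi] → [dibidpege]
(2) Progressive Voicing Assimilation: [dibidpege] → [dibidbege]
(3) Preconsonantal h-Deletion: no change — [dibidbege]
(4) Intervocalic Lenition: [dibidbege] → [dividbehe]

[dividbehe]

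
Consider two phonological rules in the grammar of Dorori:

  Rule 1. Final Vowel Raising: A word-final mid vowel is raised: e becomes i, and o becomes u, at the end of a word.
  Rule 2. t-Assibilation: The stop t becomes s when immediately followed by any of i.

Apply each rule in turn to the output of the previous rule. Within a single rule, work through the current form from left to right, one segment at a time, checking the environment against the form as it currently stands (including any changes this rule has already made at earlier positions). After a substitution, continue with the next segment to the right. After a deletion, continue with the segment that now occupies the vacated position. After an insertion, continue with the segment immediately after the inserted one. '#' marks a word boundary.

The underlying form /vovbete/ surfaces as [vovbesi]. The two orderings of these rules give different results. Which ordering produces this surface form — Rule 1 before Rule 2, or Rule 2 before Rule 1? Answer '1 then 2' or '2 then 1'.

Order 1 then 2:
  1 Final Vowel Raising: [vovbete] → [vovbeti]
  2 t-Assibilation: [vovbeti] → [vovbesi]
  result: [vovbesi]
Order 2 then 1:
  2 t-Assibilation: no change — [vovbete]
  1 Final Vowel Raising: [vovbete] → [vovbeti]
  result: [vovbeti]

1 then 2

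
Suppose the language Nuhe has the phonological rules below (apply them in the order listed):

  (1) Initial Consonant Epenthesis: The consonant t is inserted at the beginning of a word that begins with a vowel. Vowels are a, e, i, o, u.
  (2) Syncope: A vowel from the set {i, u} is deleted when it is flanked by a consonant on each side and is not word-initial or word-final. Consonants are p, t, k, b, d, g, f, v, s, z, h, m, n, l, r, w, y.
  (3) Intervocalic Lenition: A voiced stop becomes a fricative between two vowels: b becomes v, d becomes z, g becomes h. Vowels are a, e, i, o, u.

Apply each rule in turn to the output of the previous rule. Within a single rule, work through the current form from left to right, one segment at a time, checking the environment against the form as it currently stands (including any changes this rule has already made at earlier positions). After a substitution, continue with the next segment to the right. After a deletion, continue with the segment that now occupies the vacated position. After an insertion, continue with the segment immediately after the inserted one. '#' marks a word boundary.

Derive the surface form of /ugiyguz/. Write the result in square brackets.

[tgygz]

(1) Initial Consonant Epenthesis: [ugiyguz] → [tugiyguz]
(2) Syncope: [tugiyguz] → [tgygz]
(3) Intervocalic Lenition: no change — [tgygz]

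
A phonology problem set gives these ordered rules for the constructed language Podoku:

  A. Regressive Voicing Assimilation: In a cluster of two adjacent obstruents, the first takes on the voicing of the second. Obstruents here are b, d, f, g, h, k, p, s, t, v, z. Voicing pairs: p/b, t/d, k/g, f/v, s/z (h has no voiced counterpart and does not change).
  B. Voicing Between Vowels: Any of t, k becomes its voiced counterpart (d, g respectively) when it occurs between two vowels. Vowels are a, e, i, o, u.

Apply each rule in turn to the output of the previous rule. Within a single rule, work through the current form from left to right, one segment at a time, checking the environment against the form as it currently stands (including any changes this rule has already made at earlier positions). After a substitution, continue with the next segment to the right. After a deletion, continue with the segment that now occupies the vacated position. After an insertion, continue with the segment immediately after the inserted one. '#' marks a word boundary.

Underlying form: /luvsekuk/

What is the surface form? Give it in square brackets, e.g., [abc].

[lufseguk]

A Regressive Voicing Assimilation: [luvsekuk] → [lufsekuk]
B Voicing Between Vowels: [lufsekuk] → [lufseguk]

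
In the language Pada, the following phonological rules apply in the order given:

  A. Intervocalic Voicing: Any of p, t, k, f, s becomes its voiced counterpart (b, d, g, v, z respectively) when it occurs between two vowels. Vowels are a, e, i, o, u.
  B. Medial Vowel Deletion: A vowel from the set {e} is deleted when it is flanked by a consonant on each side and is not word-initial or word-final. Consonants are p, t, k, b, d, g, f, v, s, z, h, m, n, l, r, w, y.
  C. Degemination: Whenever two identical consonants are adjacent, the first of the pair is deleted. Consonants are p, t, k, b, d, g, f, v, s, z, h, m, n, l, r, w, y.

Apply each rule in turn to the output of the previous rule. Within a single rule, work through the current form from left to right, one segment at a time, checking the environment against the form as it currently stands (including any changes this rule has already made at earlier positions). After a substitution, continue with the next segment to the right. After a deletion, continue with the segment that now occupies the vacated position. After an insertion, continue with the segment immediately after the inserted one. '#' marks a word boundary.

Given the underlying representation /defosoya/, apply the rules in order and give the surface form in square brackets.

[dvozoya]

A Intervocalic Voicing: [defosoya] → [devozoya]
B Medial Vowel Deletion: [devozoya] → [dvozoya]
C Degemination: no change — [dvozoya]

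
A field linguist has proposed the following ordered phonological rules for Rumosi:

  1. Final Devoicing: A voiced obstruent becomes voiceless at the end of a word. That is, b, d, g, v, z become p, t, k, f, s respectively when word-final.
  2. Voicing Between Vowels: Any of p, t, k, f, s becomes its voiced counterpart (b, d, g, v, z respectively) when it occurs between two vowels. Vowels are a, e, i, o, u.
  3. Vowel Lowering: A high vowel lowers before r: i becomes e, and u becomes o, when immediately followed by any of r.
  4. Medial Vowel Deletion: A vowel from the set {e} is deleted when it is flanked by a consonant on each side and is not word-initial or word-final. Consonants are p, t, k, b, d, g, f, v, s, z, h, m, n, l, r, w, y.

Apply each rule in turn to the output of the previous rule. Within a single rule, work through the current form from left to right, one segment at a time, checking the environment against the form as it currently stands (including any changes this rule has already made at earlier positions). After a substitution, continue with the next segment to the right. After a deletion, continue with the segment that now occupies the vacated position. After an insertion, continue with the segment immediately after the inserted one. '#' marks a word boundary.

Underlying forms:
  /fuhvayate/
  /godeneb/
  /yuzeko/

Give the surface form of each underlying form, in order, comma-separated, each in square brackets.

/fuhvayate/:
  1 Final Devoicing: no change — [fuhvayate]
  2 Voicing Between Vowels: [fuhvayate] → [fuhvayade]
  3 Vowel Lowering: no change — [fuhvayade]
  4 Medial Vowel Deletion: no change — [fuhvayade]
/godeneb/:
  1 Final Devoicing: [godeneb] → [godenep]
  2 Voicing Between Vowels: no change — [godenep]
  3 Vowel Lowering: no change — [godenep]
  4 Medial Vowel Deletion: [godenep] → [godnp]
/yuzeko/:
  1 Final Devoicing: no change — [yuzeko]
  2 Voicing Between Vowels: [yuzeko] → [yuzego]
  3 Vowel Lowering: no change — [yuzego]
  4 Medial Vowel Deletion: [yuzego] → [yuzgo]

[fuhvayade], [godnp], [yuzgo]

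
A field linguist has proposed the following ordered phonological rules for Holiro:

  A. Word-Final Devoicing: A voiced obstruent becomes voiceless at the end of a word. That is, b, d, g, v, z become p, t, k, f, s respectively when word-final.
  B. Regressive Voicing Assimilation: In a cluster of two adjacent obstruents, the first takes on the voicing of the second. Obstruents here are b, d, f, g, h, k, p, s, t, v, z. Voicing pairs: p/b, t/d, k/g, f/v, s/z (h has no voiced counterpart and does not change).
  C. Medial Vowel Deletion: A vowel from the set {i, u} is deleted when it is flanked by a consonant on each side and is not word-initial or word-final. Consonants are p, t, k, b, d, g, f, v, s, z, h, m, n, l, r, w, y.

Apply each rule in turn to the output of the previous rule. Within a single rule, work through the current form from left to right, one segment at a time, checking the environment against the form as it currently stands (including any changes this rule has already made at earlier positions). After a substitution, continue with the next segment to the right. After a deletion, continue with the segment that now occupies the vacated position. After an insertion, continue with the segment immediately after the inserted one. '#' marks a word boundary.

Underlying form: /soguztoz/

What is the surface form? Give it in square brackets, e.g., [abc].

[sogstos]

A Word-Final Devoicing: [soguztoz] → [soguztos]
B Regressive Voicing Assimilation: [soguztos] → [sogustos]
C Medial Vowel Deletion: [sogustos] → [sogstos]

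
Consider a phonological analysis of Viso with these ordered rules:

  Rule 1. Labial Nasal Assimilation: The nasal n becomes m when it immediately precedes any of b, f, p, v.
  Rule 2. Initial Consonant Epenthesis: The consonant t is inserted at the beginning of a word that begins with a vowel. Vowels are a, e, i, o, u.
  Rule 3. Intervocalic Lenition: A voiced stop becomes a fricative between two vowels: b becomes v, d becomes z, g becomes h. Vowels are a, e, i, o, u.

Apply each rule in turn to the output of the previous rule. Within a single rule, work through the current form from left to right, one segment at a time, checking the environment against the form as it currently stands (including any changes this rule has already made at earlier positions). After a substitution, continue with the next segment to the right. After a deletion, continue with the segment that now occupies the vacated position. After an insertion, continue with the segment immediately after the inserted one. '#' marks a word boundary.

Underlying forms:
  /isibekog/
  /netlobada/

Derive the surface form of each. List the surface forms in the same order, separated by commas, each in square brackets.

[tisivekog], [netlovaza]

/isibekog/:
  Rule 1 Labial Nasal Assimilation: no change — [isibekog]
  Rule 2 Initial Consonant Epenthesis: [isibekog] → [tisibekog]
  Rule 3 Intervocalic Lenition: [tisibekog] → [tisivekog]
/netlobada/:
  Rule 1 Labial Nasal Assimilation: no change — [netlobada]
  Rule 2 Initial Consonant Epenthesis: no change — [netlobada]
  Rule 3 Intervocalic Lenition: [netlobada] → [netlovaza]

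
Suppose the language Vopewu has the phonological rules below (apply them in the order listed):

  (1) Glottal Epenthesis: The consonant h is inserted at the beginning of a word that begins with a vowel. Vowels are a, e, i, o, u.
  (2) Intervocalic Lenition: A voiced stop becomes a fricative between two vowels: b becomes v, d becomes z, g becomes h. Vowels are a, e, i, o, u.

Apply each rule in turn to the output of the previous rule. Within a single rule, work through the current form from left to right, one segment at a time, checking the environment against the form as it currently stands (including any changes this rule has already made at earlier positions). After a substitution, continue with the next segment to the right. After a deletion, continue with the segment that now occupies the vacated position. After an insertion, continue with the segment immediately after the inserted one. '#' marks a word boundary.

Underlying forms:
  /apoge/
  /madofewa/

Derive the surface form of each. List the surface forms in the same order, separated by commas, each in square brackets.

/apoge/:
  (1) Glottal Epenthesis: [apoge] → [hapoge]
  (2) Intervocalic Lenition: [hapoge] → [hapohe]
/madofewa/:
  (1) Glottal Epenthesis: no change — [madofewa]
  (2) Intervocalic Lenition: [madofewa] → [mazofewa]

[hapohe], [mazofewa]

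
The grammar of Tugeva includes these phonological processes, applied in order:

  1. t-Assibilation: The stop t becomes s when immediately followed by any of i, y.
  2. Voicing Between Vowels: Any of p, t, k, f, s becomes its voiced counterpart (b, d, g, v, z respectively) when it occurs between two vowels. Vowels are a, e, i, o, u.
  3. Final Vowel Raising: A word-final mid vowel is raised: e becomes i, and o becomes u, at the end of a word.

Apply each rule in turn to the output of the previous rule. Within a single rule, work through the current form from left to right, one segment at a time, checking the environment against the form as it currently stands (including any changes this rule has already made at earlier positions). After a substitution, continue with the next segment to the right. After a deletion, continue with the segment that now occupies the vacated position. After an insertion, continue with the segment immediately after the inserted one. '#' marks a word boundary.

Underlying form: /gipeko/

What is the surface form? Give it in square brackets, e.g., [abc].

[gibegu]

1 t-Assibilation: no change — [gipeko]
2 Voicing Between Vowels: [gipeko] → [gibego]
3 Final Vowel Raising: [gibego] → [gibegu]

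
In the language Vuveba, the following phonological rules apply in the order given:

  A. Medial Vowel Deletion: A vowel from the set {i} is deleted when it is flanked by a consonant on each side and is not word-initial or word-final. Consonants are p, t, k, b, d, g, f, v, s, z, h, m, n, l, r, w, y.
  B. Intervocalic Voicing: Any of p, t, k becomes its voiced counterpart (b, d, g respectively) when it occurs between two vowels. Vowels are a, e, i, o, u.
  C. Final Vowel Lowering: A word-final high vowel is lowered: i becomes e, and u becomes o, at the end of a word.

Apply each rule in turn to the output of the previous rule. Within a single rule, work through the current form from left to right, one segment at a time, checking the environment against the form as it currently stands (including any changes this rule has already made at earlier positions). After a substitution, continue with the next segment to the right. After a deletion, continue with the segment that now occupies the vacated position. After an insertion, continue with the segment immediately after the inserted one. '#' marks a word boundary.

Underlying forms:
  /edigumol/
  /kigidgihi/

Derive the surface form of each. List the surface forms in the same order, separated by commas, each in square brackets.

/edigumol/:
  A Medial Vowel Deletion: [edigumol] → [edgumol]
  B Intervocalic Voicing: no change — [edgumol]
  C Final Vowel Lowering: no change — [edgumol]
/kigidgihi/:
  A Medial Vowel Deletion: [kigidgihi] → [kgdghi]
  B Intervocalic Voicing: no change — [kgdghi]
  C Final Vowel Lowering: [kgdghi] → [kgdghe]

[edgumol], [kgdghe]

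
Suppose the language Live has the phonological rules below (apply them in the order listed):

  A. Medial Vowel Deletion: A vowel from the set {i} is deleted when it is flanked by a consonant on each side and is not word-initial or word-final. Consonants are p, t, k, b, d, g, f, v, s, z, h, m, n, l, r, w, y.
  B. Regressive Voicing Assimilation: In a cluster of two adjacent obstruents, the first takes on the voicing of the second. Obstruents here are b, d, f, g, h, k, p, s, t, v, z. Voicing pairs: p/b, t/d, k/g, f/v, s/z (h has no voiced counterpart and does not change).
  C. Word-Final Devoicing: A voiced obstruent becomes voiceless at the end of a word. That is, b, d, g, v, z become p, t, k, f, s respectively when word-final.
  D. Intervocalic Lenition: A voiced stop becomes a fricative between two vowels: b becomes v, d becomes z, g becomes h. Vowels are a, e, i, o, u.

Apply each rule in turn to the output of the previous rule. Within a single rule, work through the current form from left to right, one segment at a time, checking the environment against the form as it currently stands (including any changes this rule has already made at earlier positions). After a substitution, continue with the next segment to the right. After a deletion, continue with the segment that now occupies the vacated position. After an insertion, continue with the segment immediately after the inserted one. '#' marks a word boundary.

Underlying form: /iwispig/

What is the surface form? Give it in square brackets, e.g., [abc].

A Medial Vowel Deletion: [iwispig] → [iwspg]
B Regressive Voicing Assimilation: [iwspg] → [iwsbg]
C Word-Final Devoicing: [iwsbg] → [iwsbk]
D Intervocalic Lenition: no change — [iwsbk]

[iwsbk]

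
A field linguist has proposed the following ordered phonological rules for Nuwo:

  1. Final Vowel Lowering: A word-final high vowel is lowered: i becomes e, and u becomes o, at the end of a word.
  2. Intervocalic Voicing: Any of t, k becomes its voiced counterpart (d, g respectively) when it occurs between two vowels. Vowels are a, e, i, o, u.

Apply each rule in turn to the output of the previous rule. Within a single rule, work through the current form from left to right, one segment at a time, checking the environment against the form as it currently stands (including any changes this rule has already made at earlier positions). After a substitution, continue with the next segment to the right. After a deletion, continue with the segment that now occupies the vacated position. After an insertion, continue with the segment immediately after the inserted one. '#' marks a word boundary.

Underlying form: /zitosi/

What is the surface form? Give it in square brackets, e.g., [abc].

1 Final Vowel Lowering: [zitosi] → [zitose]
2 Intervocalic Voicing: [zitose] → [zidose]

[zidose]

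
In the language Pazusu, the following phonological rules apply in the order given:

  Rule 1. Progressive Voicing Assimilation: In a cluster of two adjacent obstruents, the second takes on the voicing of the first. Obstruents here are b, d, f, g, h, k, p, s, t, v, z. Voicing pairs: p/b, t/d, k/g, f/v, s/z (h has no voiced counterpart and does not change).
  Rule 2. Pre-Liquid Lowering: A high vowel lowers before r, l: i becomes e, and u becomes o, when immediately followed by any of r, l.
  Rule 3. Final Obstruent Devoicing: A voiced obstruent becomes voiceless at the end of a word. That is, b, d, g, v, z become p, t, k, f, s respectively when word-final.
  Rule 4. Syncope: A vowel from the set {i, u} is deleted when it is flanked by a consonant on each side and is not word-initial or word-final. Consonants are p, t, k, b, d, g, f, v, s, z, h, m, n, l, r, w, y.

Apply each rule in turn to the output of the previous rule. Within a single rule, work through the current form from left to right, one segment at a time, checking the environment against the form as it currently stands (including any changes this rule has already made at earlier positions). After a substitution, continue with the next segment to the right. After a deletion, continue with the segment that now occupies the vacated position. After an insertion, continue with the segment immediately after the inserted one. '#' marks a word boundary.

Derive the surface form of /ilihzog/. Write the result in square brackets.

Rule 1 Progressive Voicing Assimilation: [ilihzog] → [ilihsog]
Rule 2 Pre-Liquid Lowering: [ilihsog] → [elihsog]
Rule 3 Final Obstruent Devoicing: [elihsog] → [elihsok]
Rule 4 Syncope: [elihsok] → [elhsok]

[elhsok]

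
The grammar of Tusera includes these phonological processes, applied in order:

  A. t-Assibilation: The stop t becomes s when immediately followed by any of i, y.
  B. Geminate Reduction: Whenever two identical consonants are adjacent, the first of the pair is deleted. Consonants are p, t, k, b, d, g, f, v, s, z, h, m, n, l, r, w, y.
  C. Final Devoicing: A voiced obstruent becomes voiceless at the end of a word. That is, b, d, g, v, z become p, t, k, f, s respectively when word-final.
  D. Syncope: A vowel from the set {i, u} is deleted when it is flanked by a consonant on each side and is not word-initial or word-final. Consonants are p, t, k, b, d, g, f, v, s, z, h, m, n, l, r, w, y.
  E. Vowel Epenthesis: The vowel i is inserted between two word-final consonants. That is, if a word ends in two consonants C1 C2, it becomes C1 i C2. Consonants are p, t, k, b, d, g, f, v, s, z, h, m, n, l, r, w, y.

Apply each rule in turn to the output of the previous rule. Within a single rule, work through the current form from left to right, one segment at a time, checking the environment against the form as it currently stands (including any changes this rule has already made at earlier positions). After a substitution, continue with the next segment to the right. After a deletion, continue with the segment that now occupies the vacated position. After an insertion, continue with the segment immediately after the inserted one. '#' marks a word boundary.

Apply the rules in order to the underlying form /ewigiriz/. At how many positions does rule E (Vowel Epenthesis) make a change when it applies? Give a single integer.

A t-Assibilation: no change — [ewigiriz]
B Geminate Reduction: no change — [ewigiriz]
C Final Devoicing: [ewigiriz] → [ewigiris]
D Syncope: [ewigiris] → [ewgrs]
E Vowel Epenthesis: [ewgrs] → [ewgris]
Rule E changed 1 position(s).

1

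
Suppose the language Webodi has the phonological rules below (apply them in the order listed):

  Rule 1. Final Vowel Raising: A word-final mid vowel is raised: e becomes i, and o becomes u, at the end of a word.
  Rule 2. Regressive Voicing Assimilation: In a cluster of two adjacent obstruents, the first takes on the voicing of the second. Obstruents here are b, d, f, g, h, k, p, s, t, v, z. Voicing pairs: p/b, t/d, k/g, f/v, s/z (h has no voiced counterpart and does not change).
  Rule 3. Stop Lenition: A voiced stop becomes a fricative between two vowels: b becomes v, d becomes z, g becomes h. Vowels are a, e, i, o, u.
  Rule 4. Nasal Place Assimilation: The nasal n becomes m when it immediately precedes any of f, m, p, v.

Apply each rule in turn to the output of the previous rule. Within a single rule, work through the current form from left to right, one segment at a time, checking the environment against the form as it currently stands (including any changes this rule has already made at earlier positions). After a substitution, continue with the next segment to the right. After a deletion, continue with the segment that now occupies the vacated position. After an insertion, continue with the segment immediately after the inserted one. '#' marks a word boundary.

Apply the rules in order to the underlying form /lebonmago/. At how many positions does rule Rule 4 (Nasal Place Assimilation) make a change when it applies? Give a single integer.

Rule 1 Final Vowel Raising: [lebonmago] → [lebonmagu]
Rule 2 Regressive Voicing Assimilation: no change — [lebonmagu]
Rule 3 Stop Lenition: [lebonmagu] → [levonmahu]
Rule 4 Nasal Place Assimilation: [levonmahu] → [levommahu]
Rule Rule 4 changed 1 position(s).

1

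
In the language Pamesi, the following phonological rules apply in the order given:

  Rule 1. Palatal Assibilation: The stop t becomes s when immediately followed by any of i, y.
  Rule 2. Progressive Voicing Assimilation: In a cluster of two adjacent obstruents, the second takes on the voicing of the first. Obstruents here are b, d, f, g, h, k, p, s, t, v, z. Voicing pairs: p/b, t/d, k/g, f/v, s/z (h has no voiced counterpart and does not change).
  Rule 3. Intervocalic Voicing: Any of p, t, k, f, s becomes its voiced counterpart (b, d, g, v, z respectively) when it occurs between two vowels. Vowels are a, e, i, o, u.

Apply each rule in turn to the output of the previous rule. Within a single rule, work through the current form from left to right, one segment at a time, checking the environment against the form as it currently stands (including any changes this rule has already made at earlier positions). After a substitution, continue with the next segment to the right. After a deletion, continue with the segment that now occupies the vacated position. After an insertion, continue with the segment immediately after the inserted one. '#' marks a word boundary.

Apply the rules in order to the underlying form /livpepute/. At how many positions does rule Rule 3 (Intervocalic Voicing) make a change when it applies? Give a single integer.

2

Rule 1 Palatal Assibilation: no change — [livpepute]
Rule 2 Progressive Voicing Assimilation: [livpepute] → [livbepute]
Rule 3 Intervocalic Voicing: [livbepute] → [livbebude]
Rule Rule 3 changed 2 position(s).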